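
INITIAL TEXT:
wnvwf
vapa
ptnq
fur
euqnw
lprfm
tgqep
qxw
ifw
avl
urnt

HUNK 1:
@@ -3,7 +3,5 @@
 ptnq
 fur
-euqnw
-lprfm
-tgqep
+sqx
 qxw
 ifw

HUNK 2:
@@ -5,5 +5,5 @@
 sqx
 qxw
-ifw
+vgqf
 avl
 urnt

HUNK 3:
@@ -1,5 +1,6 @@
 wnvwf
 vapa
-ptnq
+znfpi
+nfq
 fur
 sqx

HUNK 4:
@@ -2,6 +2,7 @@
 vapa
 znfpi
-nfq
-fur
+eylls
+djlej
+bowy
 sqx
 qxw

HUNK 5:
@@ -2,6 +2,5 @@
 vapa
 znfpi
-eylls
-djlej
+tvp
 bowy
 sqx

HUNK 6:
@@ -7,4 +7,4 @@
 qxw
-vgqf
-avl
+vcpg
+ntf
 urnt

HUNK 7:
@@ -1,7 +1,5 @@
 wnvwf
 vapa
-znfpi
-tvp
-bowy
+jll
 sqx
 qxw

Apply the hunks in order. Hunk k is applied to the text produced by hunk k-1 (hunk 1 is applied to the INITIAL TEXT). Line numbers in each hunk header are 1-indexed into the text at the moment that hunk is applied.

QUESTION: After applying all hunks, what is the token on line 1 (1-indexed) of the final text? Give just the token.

Hunk 1: at line 3 remove [euqnw,lprfm,tgqep] add [sqx] -> 9 lines: wnvwf vapa ptnq fur sqx qxw ifw avl urnt
Hunk 2: at line 5 remove [ifw] add [vgqf] -> 9 lines: wnvwf vapa ptnq fur sqx qxw vgqf avl urnt
Hunk 3: at line 1 remove [ptnq] add [znfpi,nfq] -> 10 lines: wnvwf vapa znfpi nfq fur sqx qxw vgqf avl urnt
Hunk 4: at line 2 remove [nfq,fur] add [eylls,djlej,bowy] -> 11 lines: wnvwf vapa znfpi eylls djlej bowy sqx qxw vgqf avl urnt
Hunk 5: at line 2 remove [eylls,djlej] add [tvp] -> 10 lines: wnvwf vapa znfpi tvp bowy sqx qxw vgqf avl urnt
Hunk 6: at line 7 remove [vgqf,avl] add [vcpg,ntf] -> 10 lines: wnvwf vapa znfpi tvp bowy sqx qxw vcpg ntf urnt
Hunk 7: at line 1 remove [znfpi,tvp,bowy] add [jll] -> 8 lines: wnvwf vapa jll sqx qxw vcpg ntf urnt
Final line 1: wnvwf

Answer: wnvwf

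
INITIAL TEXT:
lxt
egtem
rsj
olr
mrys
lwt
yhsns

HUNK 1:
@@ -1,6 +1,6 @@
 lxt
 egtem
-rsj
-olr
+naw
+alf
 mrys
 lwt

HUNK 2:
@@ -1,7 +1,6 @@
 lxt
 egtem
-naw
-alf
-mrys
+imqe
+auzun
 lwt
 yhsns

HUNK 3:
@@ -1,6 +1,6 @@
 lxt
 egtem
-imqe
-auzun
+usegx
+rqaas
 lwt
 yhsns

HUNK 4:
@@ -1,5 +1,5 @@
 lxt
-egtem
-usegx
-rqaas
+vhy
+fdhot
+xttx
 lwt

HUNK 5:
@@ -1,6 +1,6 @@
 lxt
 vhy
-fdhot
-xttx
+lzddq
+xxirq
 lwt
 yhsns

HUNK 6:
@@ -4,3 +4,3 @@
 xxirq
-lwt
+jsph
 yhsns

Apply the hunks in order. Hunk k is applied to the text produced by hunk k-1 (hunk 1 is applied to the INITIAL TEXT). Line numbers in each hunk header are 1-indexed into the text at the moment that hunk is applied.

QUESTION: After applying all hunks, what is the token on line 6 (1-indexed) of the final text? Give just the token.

Hunk 1: at line 1 remove [rsj,olr] add [naw,alf] -> 7 lines: lxt egtem naw alf mrys lwt yhsns
Hunk 2: at line 1 remove [naw,alf,mrys] add [imqe,auzun] -> 6 lines: lxt egtem imqe auzun lwt yhsns
Hunk 3: at line 1 remove [imqe,auzun] add [usegx,rqaas] -> 6 lines: lxt egtem usegx rqaas lwt yhsns
Hunk 4: at line 1 remove [egtem,usegx,rqaas] add [vhy,fdhot,xttx] -> 6 lines: lxt vhy fdhot xttx lwt yhsns
Hunk 5: at line 1 remove [fdhot,xttx] add [lzddq,xxirq] -> 6 lines: lxt vhy lzddq xxirq lwt yhsns
Hunk 6: at line 4 remove [lwt] add [jsph] -> 6 lines: lxt vhy lzddq xxirq jsph yhsns
Final line 6: yhsns

Answer: yhsns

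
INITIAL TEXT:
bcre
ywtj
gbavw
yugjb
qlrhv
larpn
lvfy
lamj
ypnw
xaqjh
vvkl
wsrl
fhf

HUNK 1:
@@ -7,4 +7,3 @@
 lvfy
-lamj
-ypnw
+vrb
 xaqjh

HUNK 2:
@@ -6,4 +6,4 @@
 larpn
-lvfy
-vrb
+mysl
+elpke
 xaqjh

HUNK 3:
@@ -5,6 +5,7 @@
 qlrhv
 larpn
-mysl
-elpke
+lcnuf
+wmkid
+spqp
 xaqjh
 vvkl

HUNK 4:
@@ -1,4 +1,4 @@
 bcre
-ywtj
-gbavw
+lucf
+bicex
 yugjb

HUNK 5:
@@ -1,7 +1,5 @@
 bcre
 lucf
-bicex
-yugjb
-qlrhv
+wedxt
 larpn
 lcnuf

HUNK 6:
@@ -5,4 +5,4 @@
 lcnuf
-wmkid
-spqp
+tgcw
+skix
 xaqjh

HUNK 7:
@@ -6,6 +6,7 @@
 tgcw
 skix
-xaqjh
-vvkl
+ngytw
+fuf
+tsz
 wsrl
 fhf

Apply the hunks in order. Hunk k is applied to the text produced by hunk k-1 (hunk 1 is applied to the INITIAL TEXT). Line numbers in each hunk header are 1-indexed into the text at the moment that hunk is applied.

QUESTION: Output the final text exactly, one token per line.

Hunk 1: at line 7 remove [lamj,ypnw] add [vrb] -> 12 lines: bcre ywtj gbavw yugjb qlrhv larpn lvfy vrb xaqjh vvkl wsrl fhf
Hunk 2: at line 6 remove [lvfy,vrb] add [mysl,elpke] -> 12 lines: bcre ywtj gbavw yugjb qlrhv larpn mysl elpke xaqjh vvkl wsrl fhf
Hunk 3: at line 5 remove [mysl,elpke] add [lcnuf,wmkid,spqp] -> 13 lines: bcre ywtj gbavw yugjb qlrhv larpn lcnuf wmkid spqp xaqjh vvkl wsrl fhf
Hunk 4: at line 1 remove [ywtj,gbavw] add [lucf,bicex] -> 13 lines: bcre lucf bicex yugjb qlrhv larpn lcnuf wmkid spqp xaqjh vvkl wsrl fhf
Hunk 5: at line 1 remove [bicex,yugjb,qlrhv] add [wedxt] -> 11 lines: bcre lucf wedxt larpn lcnuf wmkid spqp xaqjh vvkl wsrl fhf
Hunk 6: at line 5 remove [wmkid,spqp] add [tgcw,skix] -> 11 lines: bcre lucf wedxt larpn lcnuf tgcw skix xaqjh vvkl wsrl fhf
Hunk 7: at line 6 remove [xaqjh,vvkl] add [ngytw,fuf,tsz] -> 12 lines: bcre lucf wedxt larpn lcnuf tgcw skix ngytw fuf tsz wsrl fhf

Answer: bcre
lucf
wedxt
larpn
lcnuf
tgcw
skix
ngytw
fuf
tsz
wsrl
fhf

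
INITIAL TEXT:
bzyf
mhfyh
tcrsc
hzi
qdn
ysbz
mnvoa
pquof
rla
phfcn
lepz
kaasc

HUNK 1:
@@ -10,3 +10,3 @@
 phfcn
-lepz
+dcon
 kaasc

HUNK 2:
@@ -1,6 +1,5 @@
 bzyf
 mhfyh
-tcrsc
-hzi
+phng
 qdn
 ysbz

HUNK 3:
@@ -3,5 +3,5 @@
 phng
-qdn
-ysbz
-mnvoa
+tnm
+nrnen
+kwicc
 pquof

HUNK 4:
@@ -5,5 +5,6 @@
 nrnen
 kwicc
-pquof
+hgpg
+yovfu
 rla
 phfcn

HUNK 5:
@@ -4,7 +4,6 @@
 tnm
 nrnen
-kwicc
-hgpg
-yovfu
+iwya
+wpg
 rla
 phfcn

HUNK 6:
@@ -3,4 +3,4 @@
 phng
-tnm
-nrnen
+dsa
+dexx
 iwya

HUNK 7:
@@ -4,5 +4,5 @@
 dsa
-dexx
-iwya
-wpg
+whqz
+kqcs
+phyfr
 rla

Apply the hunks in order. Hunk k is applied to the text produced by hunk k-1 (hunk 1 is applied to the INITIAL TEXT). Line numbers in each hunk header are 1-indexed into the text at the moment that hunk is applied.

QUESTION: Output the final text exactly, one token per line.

Answer: bzyf
mhfyh
phng
dsa
whqz
kqcs
phyfr
rla
phfcn
dcon
kaasc

Derivation:
Hunk 1: at line 10 remove [lepz] add [dcon] -> 12 lines: bzyf mhfyh tcrsc hzi qdn ysbz mnvoa pquof rla phfcn dcon kaasc
Hunk 2: at line 1 remove [tcrsc,hzi] add [phng] -> 11 lines: bzyf mhfyh phng qdn ysbz mnvoa pquof rla phfcn dcon kaasc
Hunk 3: at line 3 remove [qdn,ysbz,mnvoa] add [tnm,nrnen,kwicc] -> 11 lines: bzyf mhfyh phng tnm nrnen kwicc pquof rla phfcn dcon kaasc
Hunk 4: at line 5 remove [pquof] add [hgpg,yovfu] -> 12 lines: bzyf mhfyh phng tnm nrnen kwicc hgpg yovfu rla phfcn dcon kaasc
Hunk 5: at line 4 remove [kwicc,hgpg,yovfu] add [iwya,wpg] -> 11 lines: bzyf mhfyh phng tnm nrnen iwya wpg rla phfcn dcon kaasc
Hunk 6: at line 3 remove [tnm,nrnen] add [dsa,dexx] -> 11 lines: bzyf mhfyh phng dsa dexx iwya wpg rla phfcn dcon kaasc
Hunk 7: at line 4 remove [dexx,iwya,wpg] add [whqz,kqcs,phyfr] -> 11 lines: bzyf mhfyh phng dsa whqz kqcs phyfr rla phfcn dcon kaasc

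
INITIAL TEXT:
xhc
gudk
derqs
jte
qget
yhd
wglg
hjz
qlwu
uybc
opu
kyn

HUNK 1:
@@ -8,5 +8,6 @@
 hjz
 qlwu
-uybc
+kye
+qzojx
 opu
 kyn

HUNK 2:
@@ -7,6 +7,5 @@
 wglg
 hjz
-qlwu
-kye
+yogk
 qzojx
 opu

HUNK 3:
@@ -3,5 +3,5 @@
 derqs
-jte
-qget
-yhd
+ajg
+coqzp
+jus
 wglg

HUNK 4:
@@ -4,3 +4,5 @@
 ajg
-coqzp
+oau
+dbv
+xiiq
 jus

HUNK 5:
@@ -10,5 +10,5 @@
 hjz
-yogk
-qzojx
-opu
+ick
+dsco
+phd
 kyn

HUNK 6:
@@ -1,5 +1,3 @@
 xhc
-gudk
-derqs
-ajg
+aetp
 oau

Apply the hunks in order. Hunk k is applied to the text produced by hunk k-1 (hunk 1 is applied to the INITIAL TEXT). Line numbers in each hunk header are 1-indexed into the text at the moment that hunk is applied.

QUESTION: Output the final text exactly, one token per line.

Answer: xhc
aetp
oau
dbv
xiiq
jus
wglg
hjz
ick
dsco
phd
kyn

Derivation:
Hunk 1: at line 8 remove [uybc] add [kye,qzojx] -> 13 lines: xhc gudk derqs jte qget yhd wglg hjz qlwu kye qzojx opu kyn
Hunk 2: at line 7 remove [qlwu,kye] add [yogk] -> 12 lines: xhc gudk derqs jte qget yhd wglg hjz yogk qzojx opu kyn
Hunk 3: at line 3 remove [jte,qget,yhd] add [ajg,coqzp,jus] -> 12 lines: xhc gudk derqs ajg coqzp jus wglg hjz yogk qzojx opu kyn
Hunk 4: at line 4 remove [coqzp] add [oau,dbv,xiiq] -> 14 lines: xhc gudk derqs ajg oau dbv xiiq jus wglg hjz yogk qzojx opu kyn
Hunk 5: at line 10 remove [yogk,qzojx,opu] add [ick,dsco,phd] -> 14 lines: xhc gudk derqs ajg oau dbv xiiq jus wglg hjz ick dsco phd kyn
Hunk 6: at line 1 remove [gudk,derqs,ajg] add [aetp] -> 12 lines: xhc aetp oau dbv xiiq jus wglg hjz ick dsco phd kyn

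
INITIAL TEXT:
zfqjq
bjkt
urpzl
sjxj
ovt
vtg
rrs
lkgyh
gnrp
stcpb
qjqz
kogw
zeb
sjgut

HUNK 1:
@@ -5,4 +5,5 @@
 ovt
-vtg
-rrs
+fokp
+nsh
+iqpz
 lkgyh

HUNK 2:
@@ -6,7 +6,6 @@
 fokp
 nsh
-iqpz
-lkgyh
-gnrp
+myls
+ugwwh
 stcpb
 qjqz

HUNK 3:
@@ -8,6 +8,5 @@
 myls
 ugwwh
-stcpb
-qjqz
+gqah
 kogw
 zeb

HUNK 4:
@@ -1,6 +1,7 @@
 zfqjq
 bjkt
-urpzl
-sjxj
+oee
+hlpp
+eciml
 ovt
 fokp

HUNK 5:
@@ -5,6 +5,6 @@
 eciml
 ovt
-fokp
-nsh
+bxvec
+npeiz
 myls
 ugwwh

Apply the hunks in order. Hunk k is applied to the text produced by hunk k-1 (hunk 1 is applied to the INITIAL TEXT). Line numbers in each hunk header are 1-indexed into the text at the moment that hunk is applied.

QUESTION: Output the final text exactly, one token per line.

Answer: zfqjq
bjkt
oee
hlpp
eciml
ovt
bxvec
npeiz
myls
ugwwh
gqah
kogw
zeb
sjgut

Derivation:
Hunk 1: at line 5 remove [vtg,rrs] add [fokp,nsh,iqpz] -> 15 lines: zfqjq bjkt urpzl sjxj ovt fokp nsh iqpz lkgyh gnrp stcpb qjqz kogw zeb sjgut
Hunk 2: at line 6 remove [iqpz,lkgyh,gnrp] add [myls,ugwwh] -> 14 lines: zfqjq bjkt urpzl sjxj ovt fokp nsh myls ugwwh stcpb qjqz kogw zeb sjgut
Hunk 3: at line 8 remove [stcpb,qjqz] add [gqah] -> 13 lines: zfqjq bjkt urpzl sjxj ovt fokp nsh myls ugwwh gqah kogw zeb sjgut
Hunk 4: at line 1 remove [urpzl,sjxj] add [oee,hlpp,eciml] -> 14 lines: zfqjq bjkt oee hlpp eciml ovt fokp nsh myls ugwwh gqah kogw zeb sjgut
Hunk 5: at line 5 remove [fokp,nsh] add [bxvec,npeiz] -> 14 lines: zfqjq bjkt oee hlpp eciml ovt bxvec npeiz myls ugwwh gqah kogw zeb sjgut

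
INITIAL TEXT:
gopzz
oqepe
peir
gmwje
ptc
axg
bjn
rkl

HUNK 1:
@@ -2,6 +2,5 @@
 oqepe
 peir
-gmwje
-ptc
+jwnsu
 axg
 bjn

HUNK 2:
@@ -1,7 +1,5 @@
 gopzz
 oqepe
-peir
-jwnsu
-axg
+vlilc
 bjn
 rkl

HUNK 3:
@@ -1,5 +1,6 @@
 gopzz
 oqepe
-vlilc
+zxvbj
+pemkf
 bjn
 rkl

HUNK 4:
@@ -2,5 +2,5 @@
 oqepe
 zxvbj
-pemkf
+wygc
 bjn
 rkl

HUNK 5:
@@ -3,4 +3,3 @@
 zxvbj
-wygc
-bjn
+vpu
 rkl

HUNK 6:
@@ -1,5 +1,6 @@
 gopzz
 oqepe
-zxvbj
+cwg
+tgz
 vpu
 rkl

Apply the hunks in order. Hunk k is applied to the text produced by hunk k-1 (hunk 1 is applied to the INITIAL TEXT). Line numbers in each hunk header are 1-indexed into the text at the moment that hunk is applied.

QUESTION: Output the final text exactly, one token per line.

Answer: gopzz
oqepe
cwg
tgz
vpu
rkl

Derivation:
Hunk 1: at line 2 remove [gmwje,ptc] add [jwnsu] -> 7 lines: gopzz oqepe peir jwnsu axg bjn rkl
Hunk 2: at line 1 remove [peir,jwnsu,axg] add [vlilc] -> 5 lines: gopzz oqepe vlilc bjn rkl
Hunk 3: at line 1 remove [vlilc] add [zxvbj,pemkf] -> 6 lines: gopzz oqepe zxvbj pemkf bjn rkl
Hunk 4: at line 2 remove [pemkf] add [wygc] -> 6 lines: gopzz oqepe zxvbj wygc bjn rkl
Hunk 5: at line 3 remove [wygc,bjn] add [vpu] -> 5 lines: gopzz oqepe zxvbj vpu rkl
Hunk 6: at line 1 remove [zxvbj] add [cwg,tgz] -> 6 lines: gopzz oqepe cwg tgz vpu rkl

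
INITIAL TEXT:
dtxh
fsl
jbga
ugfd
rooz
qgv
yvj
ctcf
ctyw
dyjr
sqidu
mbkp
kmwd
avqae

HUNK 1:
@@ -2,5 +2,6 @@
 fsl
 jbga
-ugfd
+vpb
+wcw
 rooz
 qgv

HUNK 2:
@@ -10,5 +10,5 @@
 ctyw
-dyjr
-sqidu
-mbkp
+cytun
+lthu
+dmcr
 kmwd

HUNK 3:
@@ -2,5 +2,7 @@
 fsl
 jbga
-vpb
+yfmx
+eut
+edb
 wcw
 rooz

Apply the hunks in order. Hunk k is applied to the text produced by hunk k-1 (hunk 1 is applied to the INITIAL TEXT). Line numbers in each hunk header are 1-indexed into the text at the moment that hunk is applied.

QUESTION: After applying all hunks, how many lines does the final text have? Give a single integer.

Hunk 1: at line 2 remove [ugfd] add [vpb,wcw] -> 15 lines: dtxh fsl jbga vpb wcw rooz qgv yvj ctcf ctyw dyjr sqidu mbkp kmwd avqae
Hunk 2: at line 10 remove [dyjr,sqidu,mbkp] add [cytun,lthu,dmcr] -> 15 lines: dtxh fsl jbga vpb wcw rooz qgv yvj ctcf ctyw cytun lthu dmcr kmwd avqae
Hunk 3: at line 2 remove [vpb] add [yfmx,eut,edb] -> 17 lines: dtxh fsl jbga yfmx eut edb wcw rooz qgv yvj ctcf ctyw cytun lthu dmcr kmwd avqae
Final line count: 17

Answer: 17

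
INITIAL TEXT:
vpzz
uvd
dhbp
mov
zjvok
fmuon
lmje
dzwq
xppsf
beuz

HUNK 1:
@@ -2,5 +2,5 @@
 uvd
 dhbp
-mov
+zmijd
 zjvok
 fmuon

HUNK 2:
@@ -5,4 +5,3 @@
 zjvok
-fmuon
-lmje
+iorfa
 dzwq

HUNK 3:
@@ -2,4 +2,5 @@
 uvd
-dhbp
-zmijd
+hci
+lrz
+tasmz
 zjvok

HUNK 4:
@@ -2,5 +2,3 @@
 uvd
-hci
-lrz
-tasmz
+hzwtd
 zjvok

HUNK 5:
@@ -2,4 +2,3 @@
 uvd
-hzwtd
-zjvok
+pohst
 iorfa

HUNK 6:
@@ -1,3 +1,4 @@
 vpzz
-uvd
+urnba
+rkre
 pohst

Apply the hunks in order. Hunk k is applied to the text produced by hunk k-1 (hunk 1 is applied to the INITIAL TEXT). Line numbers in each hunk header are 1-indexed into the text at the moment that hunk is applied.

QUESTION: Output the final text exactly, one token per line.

Hunk 1: at line 2 remove [mov] add [zmijd] -> 10 lines: vpzz uvd dhbp zmijd zjvok fmuon lmje dzwq xppsf beuz
Hunk 2: at line 5 remove [fmuon,lmje] add [iorfa] -> 9 lines: vpzz uvd dhbp zmijd zjvok iorfa dzwq xppsf beuz
Hunk 3: at line 2 remove [dhbp,zmijd] add [hci,lrz,tasmz] -> 10 lines: vpzz uvd hci lrz tasmz zjvok iorfa dzwq xppsf beuz
Hunk 4: at line 2 remove [hci,lrz,tasmz] add [hzwtd] -> 8 lines: vpzz uvd hzwtd zjvok iorfa dzwq xppsf beuz
Hunk 5: at line 2 remove [hzwtd,zjvok] add [pohst] -> 7 lines: vpzz uvd pohst iorfa dzwq xppsf beuz
Hunk 6: at line 1 remove [uvd] add [urnba,rkre] -> 8 lines: vpzz urnba rkre pohst iorfa dzwq xppsf beuz

Answer: vpzz
urnba
rkre
pohst
iorfa
dzwq
xppsf
beuz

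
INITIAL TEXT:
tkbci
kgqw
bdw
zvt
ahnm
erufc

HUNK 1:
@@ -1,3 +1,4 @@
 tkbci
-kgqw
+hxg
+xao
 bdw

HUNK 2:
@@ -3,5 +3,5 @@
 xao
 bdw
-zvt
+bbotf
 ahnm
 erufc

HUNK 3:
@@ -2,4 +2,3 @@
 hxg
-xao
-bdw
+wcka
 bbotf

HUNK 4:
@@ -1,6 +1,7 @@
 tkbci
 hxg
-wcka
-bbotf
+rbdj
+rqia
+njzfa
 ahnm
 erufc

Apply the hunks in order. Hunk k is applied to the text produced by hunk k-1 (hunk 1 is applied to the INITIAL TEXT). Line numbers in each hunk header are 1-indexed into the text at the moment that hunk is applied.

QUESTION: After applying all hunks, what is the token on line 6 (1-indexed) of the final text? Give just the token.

Answer: ahnm

Derivation:
Hunk 1: at line 1 remove [kgqw] add [hxg,xao] -> 7 lines: tkbci hxg xao bdw zvt ahnm erufc
Hunk 2: at line 3 remove [zvt] add [bbotf] -> 7 lines: tkbci hxg xao bdw bbotf ahnm erufc
Hunk 3: at line 2 remove [xao,bdw] add [wcka] -> 6 lines: tkbci hxg wcka bbotf ahnm erufc
Hunk 4: at line 1 remove [wcka,bbotf] add [rbdj,rqia,njzfa] -> 7 lines: tkbci hxg rbdj rqia njzfa ahnm erufc
Final line 6: ahnm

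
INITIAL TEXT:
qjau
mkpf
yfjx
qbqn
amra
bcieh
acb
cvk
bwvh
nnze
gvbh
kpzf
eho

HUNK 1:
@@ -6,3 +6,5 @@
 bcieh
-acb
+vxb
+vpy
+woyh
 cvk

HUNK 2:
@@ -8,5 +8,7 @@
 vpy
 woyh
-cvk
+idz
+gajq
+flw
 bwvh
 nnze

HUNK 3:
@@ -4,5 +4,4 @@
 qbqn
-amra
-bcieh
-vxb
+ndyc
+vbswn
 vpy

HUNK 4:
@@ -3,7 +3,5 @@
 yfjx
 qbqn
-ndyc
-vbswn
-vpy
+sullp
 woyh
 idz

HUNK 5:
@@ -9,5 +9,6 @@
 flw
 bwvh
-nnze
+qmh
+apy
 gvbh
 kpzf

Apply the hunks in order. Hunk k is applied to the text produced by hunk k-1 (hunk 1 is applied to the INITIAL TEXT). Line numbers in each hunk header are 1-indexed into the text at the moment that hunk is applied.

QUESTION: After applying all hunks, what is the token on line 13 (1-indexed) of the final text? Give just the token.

Hunk 1: at line 6 remove [acb] add [vxb,vpy,woyh] -> 15 lines: qjau mkpf yfjx qbqn amra bcieh vxb vpy woyh cvk bwvh nnze gvbh kpzf eho
Hunk 2: at line 8 remove [cvk] add [idz,gajq,flw] -> 17 lines: qjau mkpf yfjx qbqn amra bcieh vxb vpy woyh idz gajq flw bwvh nnze gvbh kpzf eho
Hunk 3: at line 4 remove [amra,bcieh,vxb] add [ndyc,vbswn] -> 16 lines: qjau mkpf yfjx qbqn ndyc vbswn vpy woyh idz gajq flw bwvh nnze gvbh kpzf eho
Hunk 4: at line 3 remove [ndyc,vbswn,vpy] add [sullp] -> 14 lines: qjau mkpf yfjx qbqn sullp woyh idz gajq flw bwvh nnze gvbh kpzf eho
Hunk 5: at line 9 remove [nnze] add [qmh,apy] -> 15 lines: qjau mkpf yfjx qbqn sullp woyh idz gajq flw bwvh qmh apy gvbh kpzf eho
Final line 13: gvbh

Answer: gvbh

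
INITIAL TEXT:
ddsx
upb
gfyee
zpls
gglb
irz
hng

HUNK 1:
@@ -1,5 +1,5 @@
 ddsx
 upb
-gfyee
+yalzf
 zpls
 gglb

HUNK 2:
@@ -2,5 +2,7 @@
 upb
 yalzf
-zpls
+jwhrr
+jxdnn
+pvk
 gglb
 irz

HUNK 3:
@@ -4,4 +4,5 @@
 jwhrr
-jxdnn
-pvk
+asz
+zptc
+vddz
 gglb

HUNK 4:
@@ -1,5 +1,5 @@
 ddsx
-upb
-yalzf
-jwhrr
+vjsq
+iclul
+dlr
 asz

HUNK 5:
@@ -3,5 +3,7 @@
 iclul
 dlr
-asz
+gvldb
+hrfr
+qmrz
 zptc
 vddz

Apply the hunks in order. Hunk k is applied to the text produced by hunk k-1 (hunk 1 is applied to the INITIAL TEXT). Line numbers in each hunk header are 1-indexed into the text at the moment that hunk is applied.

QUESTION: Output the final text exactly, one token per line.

Answer: ddsx
vjsq
iclul
dlr
gvldb
hrfr
qmrz
zptc
vddz
gglb
irz
hng

Derivation:
Hunk 1: at line 1 remove [gfyee] add [yalzf] -> 7 lines: ddsx upb yalzf zpls gglb irz hng
Hunk 2: at line 2 remove [zpls] add [jwhrr,jxdnn,pvk] -> 9 lines: ddsx upb yalzf jwhrr jxdnn pvk gglb irz hng
Hunk 3: at line 4 remove [jxdnn,pvk] add [asz,zptc,vddz] -> 10 lines: ddsx upb yalzf jwhrr asz zptc vddz gglb irz hng
Hunk 4: at line 1 remove [upb,yalzf,jwhrr] add [vjsq,iclul,dlr] -> 10 lines: ddsx vjsq iclul dlr asz zptc vddz gglb irz hng
Hunk 5: at line 3 remove [asz] add [gvldb,hrfr,qmrz] -> 12 lines: ddsx vjsq iclul dlr gvldb hrfr qmrz zptc vddz gglb irz hng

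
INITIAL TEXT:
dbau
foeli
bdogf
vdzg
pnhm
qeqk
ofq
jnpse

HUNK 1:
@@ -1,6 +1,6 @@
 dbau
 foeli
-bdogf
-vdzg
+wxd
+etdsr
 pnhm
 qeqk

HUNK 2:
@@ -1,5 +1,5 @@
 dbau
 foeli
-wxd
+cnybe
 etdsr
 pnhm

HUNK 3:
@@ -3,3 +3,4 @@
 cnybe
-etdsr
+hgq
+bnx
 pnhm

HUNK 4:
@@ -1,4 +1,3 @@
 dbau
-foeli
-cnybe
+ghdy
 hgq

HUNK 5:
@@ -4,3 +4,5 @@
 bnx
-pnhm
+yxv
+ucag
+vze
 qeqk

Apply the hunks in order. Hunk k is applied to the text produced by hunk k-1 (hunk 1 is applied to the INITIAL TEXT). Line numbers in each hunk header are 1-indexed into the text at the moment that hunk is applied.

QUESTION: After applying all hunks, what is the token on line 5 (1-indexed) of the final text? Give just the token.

Hunk 1: at line 1 remove [bdogf,vdzg] add [wxd,etdsr] -> 8 lines: dbau foeli wxd etdsr pnhm qeqk ofq jnpse
Hunk 2: at line 1 remove [wxd] add [cnybe] -> 8 lines: dbau foeli cnybe etdsr pnhm qeqk ofq jnpse
Hunk 3: at line 3 remove [etdsr] add [hgq,bnx] -> 9 lines: dbau foeli cnybe hgq bnx pnhm qeqk ofq jnpse
Hunk 4: at line 1 remove [foeli,cnybe] add [ghdy] -> 8 lines: dbau ghdy hgq bnx pnhm qeqk ofq jnpse
Hunk 5: at line 4 remove [pnhm] add [yxv,ucag,vze] -> 10 lines: dbau ghdy hgq bnx yxv ucag vze qeqk ofq jnpse
Final line 5: yxv

Answer: yxv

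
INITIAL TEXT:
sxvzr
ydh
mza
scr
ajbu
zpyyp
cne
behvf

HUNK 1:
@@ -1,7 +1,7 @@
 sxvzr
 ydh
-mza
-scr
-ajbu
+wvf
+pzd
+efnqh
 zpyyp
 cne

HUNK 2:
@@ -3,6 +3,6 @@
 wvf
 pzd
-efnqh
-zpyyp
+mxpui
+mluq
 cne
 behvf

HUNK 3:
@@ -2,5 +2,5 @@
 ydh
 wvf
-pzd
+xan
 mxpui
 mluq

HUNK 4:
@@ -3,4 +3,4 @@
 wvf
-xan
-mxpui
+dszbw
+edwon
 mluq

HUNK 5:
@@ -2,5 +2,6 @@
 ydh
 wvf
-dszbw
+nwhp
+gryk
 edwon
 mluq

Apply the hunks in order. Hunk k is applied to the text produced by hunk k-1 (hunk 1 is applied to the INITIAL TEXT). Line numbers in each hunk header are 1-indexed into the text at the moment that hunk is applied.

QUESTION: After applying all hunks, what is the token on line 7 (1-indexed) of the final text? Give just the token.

Hunk 1: at line 1 remove [mza,scr,ajbu] add [wvf,pzd,efnqh] -> 8 lines: sxvzr ydh wvf pzd efnqh zpyyp cne behvf
Hunk 2: at line 3 remove [efnqh,zpyyp] add [mxpui,mluq] -> 8 lines: sxvzr ydh wvf pzd mxpui mluq cne behvf
Hunk 3: at line 2 remove [pzd] add [xan] -> 8 lines: sxvzr ydh wvf xan mxpui mluq cne behvf
Hunk 4: at line 3 remove [xan,mxpui] add [dszbw,edwon] -> 8 lines: sxvzr ydh wvf dszbw edwon mluq cne behvf
Hunk 5: at line 2 remove [dszbw] add [nwhp,gryk] -> 9 lines: sxvzr ydh wvf nwhp gryk edwon mluq cne behvf
Final line 7: mluq

Answer: mluq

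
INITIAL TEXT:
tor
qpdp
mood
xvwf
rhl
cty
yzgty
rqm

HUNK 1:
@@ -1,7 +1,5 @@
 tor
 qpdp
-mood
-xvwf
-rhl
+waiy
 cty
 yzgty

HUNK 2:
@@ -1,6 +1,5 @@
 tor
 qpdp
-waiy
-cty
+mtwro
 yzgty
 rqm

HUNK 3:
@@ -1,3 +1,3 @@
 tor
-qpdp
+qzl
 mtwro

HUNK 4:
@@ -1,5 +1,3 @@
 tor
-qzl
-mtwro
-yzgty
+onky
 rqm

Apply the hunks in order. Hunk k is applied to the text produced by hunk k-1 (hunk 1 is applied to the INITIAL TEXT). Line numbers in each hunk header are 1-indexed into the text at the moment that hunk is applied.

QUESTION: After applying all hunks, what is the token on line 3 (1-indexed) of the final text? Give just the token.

Hunk 1: at line 1 remove [mood,xvwf,rhl] add [waiy] -> 6 lines: tor qpdp waiy cty yzgty rqm
Hunk 2: at line 1 remove [waiy,cty] add [mtwro] -> 5 lines: tor qpdp mtwro yzgty rqm
Hunk 3: at line 1 remove [qpdp] add [qzl] -> 5 lines: tor qzl mtwro yzgty rqm
Hunk 4: at line 1 remove [qzl,mtwro,yzgty] add [onky] -> 3 lines: tor onky rqm
Final line 3: rqm

Answer: rqm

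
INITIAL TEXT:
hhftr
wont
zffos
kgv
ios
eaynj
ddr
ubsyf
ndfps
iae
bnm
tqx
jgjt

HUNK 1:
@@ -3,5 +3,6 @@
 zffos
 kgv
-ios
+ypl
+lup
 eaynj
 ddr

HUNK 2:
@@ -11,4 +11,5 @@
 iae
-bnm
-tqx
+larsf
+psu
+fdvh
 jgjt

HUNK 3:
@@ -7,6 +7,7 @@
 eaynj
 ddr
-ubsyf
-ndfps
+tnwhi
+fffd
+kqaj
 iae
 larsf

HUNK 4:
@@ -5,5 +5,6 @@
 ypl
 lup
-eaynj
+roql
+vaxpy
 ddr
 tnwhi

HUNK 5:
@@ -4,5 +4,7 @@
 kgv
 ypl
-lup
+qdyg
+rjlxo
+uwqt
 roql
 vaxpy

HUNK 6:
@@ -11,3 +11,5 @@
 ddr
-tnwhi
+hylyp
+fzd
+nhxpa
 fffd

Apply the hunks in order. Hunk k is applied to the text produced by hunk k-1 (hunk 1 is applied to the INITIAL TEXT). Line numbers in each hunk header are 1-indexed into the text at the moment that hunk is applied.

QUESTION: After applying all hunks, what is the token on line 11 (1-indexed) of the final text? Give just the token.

Answer: ddr

Derivation:
Hunk 1: at line 3 remove [ios] add [ypl,lup] -> 14 lines: hhftr wont zffos kgv ypl lup eaynj ddr ubsyf ndfps iae bnm tqx jgjt
Hunk 2: at line 11 remove [bnm,tqx] add [larsf,psu,fdvh] -> 15 lines: hhftr wont zffos kgv ypl lup eaynj ddr ubsyf ndfps iae larsf psu fdvh jgjt
Hunk 3: at line 7 remove [ubsyf,ndfps] add [tnwhi,fffd,kqaj] -> 16 lines: hhftr wont zffos kgv ypl lup eaynj ddr tnwhi fffd kqaj iae larsf psu fdvh jgjt
Hunk 4: at line 5 remove [eaynj] add [roql,vaxpy] -> 17 lines: hhftr wont zffos kgv ypl lup roql vaxpy ddr tnwhi fffd kqaj iae larsf psu fdvh jgjt
Hunk 5: at line 4 remove [lup] add [qdyg,rjlxo,uwqt] -> 19 lines: hhftr wont zffos kgv ypl qdyg rjlxo uwqt roql vaxpy ddr tnwhi fffd kqaj iae larsf psu fdvh jgjt
Hunk 6: at line 11 remove [tnwhi] add [hylyp,fzd,nhxpa] -> 21 lines: hhftr wont zffos kgv ypl qdyg rjlxo uwqt roql vaxpy ddr hylyp fzd nhxpa fffd kqaj iae larsf psu fdvh jgjt
Final line 11: ddr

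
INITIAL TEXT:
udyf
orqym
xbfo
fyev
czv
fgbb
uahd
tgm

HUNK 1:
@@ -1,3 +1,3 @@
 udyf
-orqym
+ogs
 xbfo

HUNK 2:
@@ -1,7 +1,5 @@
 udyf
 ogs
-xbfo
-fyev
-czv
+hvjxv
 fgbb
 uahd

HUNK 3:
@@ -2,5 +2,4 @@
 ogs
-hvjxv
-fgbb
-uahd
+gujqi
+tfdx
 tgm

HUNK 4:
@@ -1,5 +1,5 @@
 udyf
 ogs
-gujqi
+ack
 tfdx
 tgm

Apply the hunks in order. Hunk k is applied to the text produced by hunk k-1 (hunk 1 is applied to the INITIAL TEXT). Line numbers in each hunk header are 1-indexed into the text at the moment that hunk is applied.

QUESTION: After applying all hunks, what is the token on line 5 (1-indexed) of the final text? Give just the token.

Hunk 1: at line 1 remove [orqym] add [ogs] -> 8 lines: udyf ogs xbfo fyev czv fgbb uahd tgm
Hunk 2: at line 1 remove [xbfo,fyev,czv] add [hvjxv] -> 6 lines: udyf ogs hvjxv fgbb uahd tgm
Hunk 3: at line 2 remove [hvjxv,fgbb,uahd] add [gujqi,tfdx] -> 5 lines: udyf ogs gujqi tfdx tgm
Hunk 4: at line 1 remove [gujqi] add [ack] -> 5 lines: udyf ogs ack tfdx tgm
Final line 5: tgm

Answer: tgm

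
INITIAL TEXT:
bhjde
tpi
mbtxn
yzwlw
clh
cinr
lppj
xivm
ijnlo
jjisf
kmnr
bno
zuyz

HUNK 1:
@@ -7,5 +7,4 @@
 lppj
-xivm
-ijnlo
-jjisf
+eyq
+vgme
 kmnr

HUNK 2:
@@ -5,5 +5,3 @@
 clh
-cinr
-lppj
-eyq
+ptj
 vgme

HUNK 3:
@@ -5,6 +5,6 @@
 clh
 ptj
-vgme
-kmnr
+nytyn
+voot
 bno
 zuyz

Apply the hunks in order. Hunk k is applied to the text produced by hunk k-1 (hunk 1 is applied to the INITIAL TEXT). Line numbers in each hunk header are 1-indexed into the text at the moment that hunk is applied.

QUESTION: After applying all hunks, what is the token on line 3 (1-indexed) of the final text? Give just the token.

Hunk 1: at line 7 remove [xivm,ijnlo,jjisf] add [eyq,vgme] -> 12 lines: bhjde tpi mbtxn yzwlw clh cinr lppj eyq vgme kmnr bno zuyz
Hunk 2: at line 5 remove [cinr,lppj,eyq] add [ptj] -> 10 lines: bhjde tpi mbtxn yzwlw clh ptj vgme kmnr bno zuyz
Hunk 3: at line 5 remove [vgme,kmnr] add [nytyn,voot] -> 10 lines: bhjde tpi mbtxn yzwlw clh ptj nytyn voot bno zuyz
Final line 3: mbtxn

Answer: mbtxn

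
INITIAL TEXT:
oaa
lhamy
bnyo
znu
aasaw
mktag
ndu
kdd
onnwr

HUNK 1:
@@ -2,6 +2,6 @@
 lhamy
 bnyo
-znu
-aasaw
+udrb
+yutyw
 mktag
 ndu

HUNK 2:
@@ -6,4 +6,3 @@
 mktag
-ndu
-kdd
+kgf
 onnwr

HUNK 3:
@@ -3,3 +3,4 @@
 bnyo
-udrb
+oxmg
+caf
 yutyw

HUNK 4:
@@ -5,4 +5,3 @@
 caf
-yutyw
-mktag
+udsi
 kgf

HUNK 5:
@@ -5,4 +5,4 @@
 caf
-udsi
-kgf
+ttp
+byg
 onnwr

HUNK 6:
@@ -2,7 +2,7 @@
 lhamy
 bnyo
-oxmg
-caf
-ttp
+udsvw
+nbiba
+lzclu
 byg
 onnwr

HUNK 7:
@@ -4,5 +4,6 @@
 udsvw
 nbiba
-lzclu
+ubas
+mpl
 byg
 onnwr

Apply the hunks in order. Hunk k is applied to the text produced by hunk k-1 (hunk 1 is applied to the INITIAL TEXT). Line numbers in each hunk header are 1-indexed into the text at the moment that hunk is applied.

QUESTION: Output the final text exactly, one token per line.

Answer: oaa
lhamy
bnyo
udsvw
nbiba
ubas
mpl
byg
onnwr

Derivation:
Hunk 1: at line 2 remove [znu,aasaw] add [udrb,yutyw] -> 9 lines: oaa lhamy bnyo udrb yutyw mktag ndu kdd onnwr
Hunk 2: at line 6 remove [ndu,kdd] add [kgf] -> 8 lines: oaa lhamy bnyo udrb yutyw mktag kgf onnwr
Hunk 3: at line 3 remove [udrb] add [oxmg,caf] -> 9 lines: oaa lhamy bnyo oxmg caf yutyw mktag kgf onnwr
Hunk 4: at line 5 remove [yutyw,mktag] add [udsi] -> 8 lines: oaa lhamy bnyo oxmg caf udsi kgf onnwr
Hunk 5: at line 5 remove [udsi,kgf] add [ttp,byg] -> 8 lines: oaa lhamy bnyo oxmg caf ttp byg onnwr
Hunk 6: at line 2 remove [oxmg,caf,ttp] add [udsvw,nbiba,lzclu] -> 8 lines: oaa lhamy bnyo udsvw nbiba lzclu byg onnwr
Hunk 7: at line 4 remove [lzclu] add [ubas,mpl] -> 9 lines: oaa lhamy bnyo udsvw nbiba ubas mpl byg onnwr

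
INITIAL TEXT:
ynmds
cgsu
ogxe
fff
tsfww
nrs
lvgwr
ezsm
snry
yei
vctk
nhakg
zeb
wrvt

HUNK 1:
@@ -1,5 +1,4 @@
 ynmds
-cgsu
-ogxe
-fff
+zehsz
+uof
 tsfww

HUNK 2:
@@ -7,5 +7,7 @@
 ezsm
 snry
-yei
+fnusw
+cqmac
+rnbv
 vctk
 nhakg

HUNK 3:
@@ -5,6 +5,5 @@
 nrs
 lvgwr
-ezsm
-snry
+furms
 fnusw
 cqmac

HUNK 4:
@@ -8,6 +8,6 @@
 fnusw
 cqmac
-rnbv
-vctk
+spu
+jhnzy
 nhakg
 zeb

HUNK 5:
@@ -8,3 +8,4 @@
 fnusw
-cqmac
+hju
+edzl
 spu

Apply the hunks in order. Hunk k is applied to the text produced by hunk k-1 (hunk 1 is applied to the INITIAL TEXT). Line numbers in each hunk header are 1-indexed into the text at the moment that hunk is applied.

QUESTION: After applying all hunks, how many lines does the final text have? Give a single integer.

Answer: 15

Derivation:
Hunk 1: at line 1 remove [cgsu,ogxe,fff] add [zehsz,uof] -> 13 lines: ynmds zehsz uof tsfww nrs lvgwr ezsm snry yei vctk nhakg zeb wrvt
Hunk 2: at line 7 remove [yei] add [fnusw,cqmac,rnbv] -> 15 lines: ynmds zehsz uof tsfww nrs lvgwr ezsm snry fnusw cqmac rnbv vctk nhakg zeb wrvt
Hunk 3: at line 5 remove [ezsm,snry] add [furms] -> 14 lines: ynmds zehsz uof tsfww nrs lvgwr furms fnusw cqmac rnbv vctk nhakg zeb wrvt
Hunk 4: at line 8 remove [rnbv,vctk] add [spu,jhnzy] -> 14 lines: ynmds zehsz uof tsfww nrs lvgwr furms fnusw cqmac spu jhnzy nhakg zeb wrvt
Hunk 5: at line 8 remove [cqmac] add [hju,edzl] -> 15 lines: ynmds zehsz uof tsfww nrs lvgwr furms fnusw hju edzl spu jhnzy nhakg zeb wrvt
Final line count: 15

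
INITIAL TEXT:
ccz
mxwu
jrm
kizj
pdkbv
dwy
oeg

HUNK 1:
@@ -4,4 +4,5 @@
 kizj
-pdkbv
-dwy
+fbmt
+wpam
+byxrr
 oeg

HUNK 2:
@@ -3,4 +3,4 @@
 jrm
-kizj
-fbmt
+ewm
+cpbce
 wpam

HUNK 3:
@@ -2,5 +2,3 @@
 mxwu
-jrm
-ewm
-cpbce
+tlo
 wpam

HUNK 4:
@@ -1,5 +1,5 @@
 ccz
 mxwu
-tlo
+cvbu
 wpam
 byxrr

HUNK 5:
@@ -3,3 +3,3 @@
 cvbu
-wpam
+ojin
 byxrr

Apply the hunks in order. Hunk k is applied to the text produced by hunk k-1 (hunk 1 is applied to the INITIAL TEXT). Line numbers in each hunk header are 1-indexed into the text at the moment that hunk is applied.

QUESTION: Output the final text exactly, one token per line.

Hunk 1: at line 4 remove [pdkbv,dwy] add [fbmt,wpam,byxrr] -> 8 lines: ccz mxwu jrm kizj fbmt wpam byxrr oeg
Hunk 2: at line 3 remove [kizj,fbmt] add [ewm,cpbce] -> 8 lines: ccz mxwu jrm ewm cpbce wpam byxrr oeg
Hunk 3: at line 2 remove [jrm,ewm,cpbce] add [tlo] -> 6 lines: ccz mxwu tlo wpam byxrr oeg
Hunk 4: at line 1 remove [tlo] add [cvbu] -> 6 lines: ccz mxwu cvbu wpam byxrr oeg
Hunk 5: at line 3 remove [wpam] add [ojin] -> 6 lines: ccz mxwu cvbu ojin byxrr oeg

Answer: ccz
mxwu
cvbu
ojin
byxrr
oeg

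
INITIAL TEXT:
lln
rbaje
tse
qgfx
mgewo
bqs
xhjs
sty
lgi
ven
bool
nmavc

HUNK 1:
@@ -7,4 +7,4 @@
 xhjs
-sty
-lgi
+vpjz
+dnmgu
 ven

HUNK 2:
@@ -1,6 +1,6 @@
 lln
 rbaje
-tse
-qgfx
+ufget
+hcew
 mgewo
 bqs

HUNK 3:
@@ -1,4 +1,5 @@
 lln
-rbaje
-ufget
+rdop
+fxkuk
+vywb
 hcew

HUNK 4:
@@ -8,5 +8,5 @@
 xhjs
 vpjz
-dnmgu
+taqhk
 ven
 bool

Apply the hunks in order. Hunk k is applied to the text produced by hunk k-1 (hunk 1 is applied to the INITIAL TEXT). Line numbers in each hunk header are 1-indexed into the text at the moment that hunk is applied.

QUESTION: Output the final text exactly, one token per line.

Answer: lln
rdop
fxkuk
vywb
hcew
mgewo
bqs
xhjs
vpjz
taqhk
ven
bool
nmavc

Derivation:
Hunk 1: at line 7 remove [sty,lgi] add [vpjz,dnmgu] -> 12 lines: lln rbaje tse qgfx mgewo bqs xhjs vpjz dnmgu ven bool nmavc
Hunk 2: at line 1 remove [tse,qgfx] add [ufget,hcew] -> 12 lines: lln rbaje ufget hcew mgewo bqs xhjs vpjz dnmgu ven bool nmavc
Hunk 3: at line 1 remove [rbaje,ufget] add [rdop,fxkuk,vywb] -> 13 lines: lln rdop fxkuk vywb hcew mgewo bqs xhjs vpjz dnmgu ven bool nmavc
Hunk 4: at line 8 remove [dnmgu] add [taqhk] -> 13 lines: lln rdop fxkuk vywb hcew mgewo bqs xhjs vpjz taqhk ven bool nmavc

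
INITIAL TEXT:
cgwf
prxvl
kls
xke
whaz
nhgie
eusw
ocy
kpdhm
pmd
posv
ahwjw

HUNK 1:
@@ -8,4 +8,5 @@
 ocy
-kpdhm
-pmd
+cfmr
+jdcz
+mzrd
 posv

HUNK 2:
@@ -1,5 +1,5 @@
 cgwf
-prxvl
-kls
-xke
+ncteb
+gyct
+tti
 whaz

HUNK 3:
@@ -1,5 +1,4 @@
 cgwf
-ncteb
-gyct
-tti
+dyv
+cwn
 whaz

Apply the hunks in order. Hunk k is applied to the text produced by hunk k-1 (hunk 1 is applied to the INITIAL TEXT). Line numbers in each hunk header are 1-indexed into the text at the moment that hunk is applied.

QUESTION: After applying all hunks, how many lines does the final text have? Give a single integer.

Answer: 12

Derivation:
Hunk 1: at line 8 remove [kpdhm,pmd] add [cfmr,jdcz,mzrd] -> 13 lines: cgwf prxvl kls xke whaz nhgie eusw ocy cfmr jdcz mzrd posv ahwjw
Hunk 2: at line 1 remove [prxvl,kls,xke] add [ncteb,gyct,tti] -> 13 lines: cgwf ncteb gyct tti whaz nhgie eusw ocy cfmr jdcz mzrd posv ahwjw
Hunk 3: at line 1 remove [ncteb,gyct,tti] add [dyv,cwn] -> 12 lines: cgwf dyv cwn whaz nhgie eusw ocy cfmr jdcz mzrd posv ahwjw
Final line count: 12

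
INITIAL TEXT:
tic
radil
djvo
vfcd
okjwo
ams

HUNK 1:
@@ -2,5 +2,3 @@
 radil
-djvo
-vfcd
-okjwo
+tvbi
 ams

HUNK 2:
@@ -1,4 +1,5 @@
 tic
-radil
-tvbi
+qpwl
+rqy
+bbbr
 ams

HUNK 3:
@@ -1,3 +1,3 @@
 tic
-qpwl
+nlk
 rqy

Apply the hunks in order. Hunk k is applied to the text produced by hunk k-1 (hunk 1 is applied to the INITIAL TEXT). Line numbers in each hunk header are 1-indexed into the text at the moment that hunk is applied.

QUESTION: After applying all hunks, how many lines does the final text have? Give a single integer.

Answer: 5

Derivation:
Hunk 1: at line 2 remove [djvo,vfcd,okjwo] add [tvbi] -> 4 lines: tic radil tvbi ams
Hunk 2: at line 1 remove [radil,tvbi] add [qpwl,rqy,bbbr] -> 5 lines: tic qpwl rqy bbbr ams
Hunk 3: at line 1 remove [qpwl] add [nlk] -> 5 lines: tic nlk rqy bbbr ams
Final line count: 5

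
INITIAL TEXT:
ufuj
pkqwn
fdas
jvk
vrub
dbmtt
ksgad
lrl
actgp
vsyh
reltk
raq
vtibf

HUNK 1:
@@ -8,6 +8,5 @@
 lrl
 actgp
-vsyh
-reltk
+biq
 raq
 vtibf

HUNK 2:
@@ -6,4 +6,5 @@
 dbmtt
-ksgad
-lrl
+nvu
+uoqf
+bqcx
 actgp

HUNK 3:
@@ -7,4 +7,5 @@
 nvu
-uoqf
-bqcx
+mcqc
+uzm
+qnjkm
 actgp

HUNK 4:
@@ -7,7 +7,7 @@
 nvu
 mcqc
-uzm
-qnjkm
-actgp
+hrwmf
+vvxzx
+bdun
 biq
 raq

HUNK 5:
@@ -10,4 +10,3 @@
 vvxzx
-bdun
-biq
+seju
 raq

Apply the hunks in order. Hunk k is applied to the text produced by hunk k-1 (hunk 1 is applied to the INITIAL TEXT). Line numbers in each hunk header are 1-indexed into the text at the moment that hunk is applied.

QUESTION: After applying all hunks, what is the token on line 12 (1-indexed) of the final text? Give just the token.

Answer: raq

Derivation:
Hunk 1: at line 8 remove [vsyh,reltk] add [biq] -> 12 lines: ufuj pkqwn fdas jvk vrub dbmtt ksgad lrl actgp biq raq vtibf
Hunk 2: at line 6 remove [ksgad,lrl] add [nvu,uoqf,bqcx] -> 13 lines: ufuj pkqwn fdas jvk vrub dbmtt nvu uoqf bqcx actgp biq raq vtibf
Hunk 3: at line 7 remove [uoqf,bqcx] add [mcqc,uzm,qnjkm] -> 14 lines: ufuj pkqwn fdas jvk vrub dbmtt nvu mcqc uzm qnjkm actgp biq raq vtibf
Hunk 4: at line 7 remove [uzm,qnjkm,actgp] add [hrwmf,vvxzx,bdun] -> 14 lines: ufuj pkqwn fdas jvk vrub dbmtt nvu mcqc hrwmf vvxzx bdun biq raq vtibf
Hunk 5: at line 10 remove [bdun,biq] add [seju] -> 13 lines: ufuj pkqwn fdas jvk vrub dbmtt nvu mcqc hrwmf vvxzx seju raq vtibf
Final line 12: raq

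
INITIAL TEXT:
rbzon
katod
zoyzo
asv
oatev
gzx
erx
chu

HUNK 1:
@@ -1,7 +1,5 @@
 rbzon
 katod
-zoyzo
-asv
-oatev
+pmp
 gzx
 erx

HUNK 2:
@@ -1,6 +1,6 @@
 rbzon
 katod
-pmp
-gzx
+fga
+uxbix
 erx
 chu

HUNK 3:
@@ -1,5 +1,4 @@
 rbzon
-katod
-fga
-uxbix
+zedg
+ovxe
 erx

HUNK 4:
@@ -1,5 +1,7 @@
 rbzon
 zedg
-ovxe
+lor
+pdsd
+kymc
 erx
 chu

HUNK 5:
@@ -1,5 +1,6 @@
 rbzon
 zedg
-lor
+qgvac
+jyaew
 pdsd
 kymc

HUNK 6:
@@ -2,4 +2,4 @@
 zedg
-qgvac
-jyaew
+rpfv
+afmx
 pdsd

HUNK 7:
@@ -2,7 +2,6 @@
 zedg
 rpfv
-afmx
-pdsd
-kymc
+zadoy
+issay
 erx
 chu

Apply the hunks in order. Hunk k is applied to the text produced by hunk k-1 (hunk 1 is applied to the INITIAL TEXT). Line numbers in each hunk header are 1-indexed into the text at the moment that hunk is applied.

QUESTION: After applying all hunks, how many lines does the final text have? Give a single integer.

Answer: 7

Derivation:
Hunk 1: at line 1 remove [zoyzo,asv,oatev] add [pmp] -> 6 lines: rbzon katod pmp gzx erx chu
Hunk 2: at line 1 remove [pmp,gzx] add [fga,uxbix] -> 6 lines: rbzon katod fga uxbix erx chu
Hunk 3: at line 1 remove [katod,fga,uxbix] add [zedg,ovxe] -> 5 lines: rbzon zedg ovxe erx chu
Hunk 4: at line 1 remove [ovxe] add [lor,pdsd,kymc] -> 7 lines: rbzon zedg lor pdsd kymc erx chu
Hunk 5: at line 1 remove [lor] add [qgvac,jyaew] -> 8 lines: rbzon zedg qgvac jyaew pdsd kymc erx chu
Hunk 6: at line 2 remove [qgvac,jyaew] add [rpfv,afmx] -> 8 lines: rbzon zedg rpfv afmx pdsd kymc erx chu
Hunk 7: at line 2 remove [afmx,pdsd,kymc] add [zadoy,issay] -> 7 lines: rbzon zedg rpfv zadoy issay erx chu
Final line count: 7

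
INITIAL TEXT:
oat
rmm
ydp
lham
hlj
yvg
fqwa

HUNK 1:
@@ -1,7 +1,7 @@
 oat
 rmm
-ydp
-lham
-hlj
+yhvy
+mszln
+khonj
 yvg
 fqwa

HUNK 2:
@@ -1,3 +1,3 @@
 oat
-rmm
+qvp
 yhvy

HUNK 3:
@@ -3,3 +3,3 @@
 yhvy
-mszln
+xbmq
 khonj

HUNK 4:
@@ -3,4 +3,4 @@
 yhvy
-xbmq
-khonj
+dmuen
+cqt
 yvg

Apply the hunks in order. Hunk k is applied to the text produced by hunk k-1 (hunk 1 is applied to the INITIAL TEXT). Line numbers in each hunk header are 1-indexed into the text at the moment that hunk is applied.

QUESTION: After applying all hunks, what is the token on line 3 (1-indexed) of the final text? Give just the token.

Hunk 1: at line 1 remove [ydp,lham,hlj] add [yhvy,mszln,khonj] -> 7 lines: oat rmm yhvy mszln khonj yvg fqwa
Hunk 2: at line 1 remove [rmm] add [qvp] -> 7 lines: oat qvp yhvy mszln khonj yvg fqwa
Hunk 3: at line 3 remove [mszln] add [xbmq] -> 7 lines: oat qvp yhvy xbmq khonj yvg fqwa
Hunk 4: at line 3 remove [xbmq,khonj] add [dmuen,cqt] -> 7 lines: oat qvp yhvy dmuen cqt yvg fqwa
Final line 3: yhvy

Answer: yhvy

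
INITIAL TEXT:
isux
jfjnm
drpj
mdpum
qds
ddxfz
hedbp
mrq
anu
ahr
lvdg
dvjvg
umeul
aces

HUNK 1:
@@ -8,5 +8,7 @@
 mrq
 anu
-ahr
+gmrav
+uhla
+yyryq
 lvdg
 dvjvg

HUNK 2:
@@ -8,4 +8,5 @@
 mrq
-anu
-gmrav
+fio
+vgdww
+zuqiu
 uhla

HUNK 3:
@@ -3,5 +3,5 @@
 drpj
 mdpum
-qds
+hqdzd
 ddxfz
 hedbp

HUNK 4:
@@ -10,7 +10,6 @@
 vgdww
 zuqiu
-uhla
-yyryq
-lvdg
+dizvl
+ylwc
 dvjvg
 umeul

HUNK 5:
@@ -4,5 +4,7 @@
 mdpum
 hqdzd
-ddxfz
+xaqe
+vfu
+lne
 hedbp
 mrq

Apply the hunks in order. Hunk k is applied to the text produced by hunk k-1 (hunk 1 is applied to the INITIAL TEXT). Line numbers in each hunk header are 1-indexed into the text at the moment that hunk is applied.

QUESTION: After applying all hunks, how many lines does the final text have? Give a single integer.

Answer: 18

Derivation:
Hunk 1: at line 8 remove [ahr] add [gmrav,uhla,yyryq] -> 16 lines: isux jfjnm drpj mdpum qds ddxfz hedbp mrq anu gmrav uhla yyryq lvdg dvjvg umeul aces
Hunk 2: at line 8 remove [anu,gmrav] add [fio,vgdww,zuqiu] -> 17 lines: isux jfjnm drpj mdpum qds ddxfz hedbp mrq fio vgdww zuqiu uhla yyryq lvdg dvjvg umeul aces
Hunk 3: at line 3 remove [qds] add [hqdzd] -> 17 lines: isux jfjnm drpj mdpum hqdzd ddxfz hedbp mrq fio vgdww zuqiu uhla yyryq lvdg dvjvg umeul aces
Hunk 4: at line 10 remove [uhla,yyryq,lvdg] add [dizvl,ylwc] -> 16 lines: isux jfjnm drpj mdpum hqdzd ddxfz hedbp mrq fio vgdww zuqiu dizvl ylwc dvjvg umeul aces
Hunk 5: at line 4 remove [ddxfz] add [xaqe,vfu,lne] -> 18 lines: isux jfjnm drpj mdpum hqdzd xaqe vfu lne hedbp mrq fio vgdww zuqiu dizvl ylwc dvjvg umeul aces
Final line count: 18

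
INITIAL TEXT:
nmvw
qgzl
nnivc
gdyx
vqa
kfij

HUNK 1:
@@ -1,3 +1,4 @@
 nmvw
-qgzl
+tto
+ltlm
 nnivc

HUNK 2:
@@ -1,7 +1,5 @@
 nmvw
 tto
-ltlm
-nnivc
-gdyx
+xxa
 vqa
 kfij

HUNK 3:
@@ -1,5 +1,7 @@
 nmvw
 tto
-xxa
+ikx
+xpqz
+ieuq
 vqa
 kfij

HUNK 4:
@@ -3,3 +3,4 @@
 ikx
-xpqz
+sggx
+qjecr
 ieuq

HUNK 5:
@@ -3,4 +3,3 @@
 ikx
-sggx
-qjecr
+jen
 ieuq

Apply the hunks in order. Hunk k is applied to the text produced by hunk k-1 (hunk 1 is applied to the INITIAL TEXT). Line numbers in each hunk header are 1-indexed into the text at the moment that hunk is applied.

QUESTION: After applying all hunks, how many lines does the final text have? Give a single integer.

Answer: 7

Derivation:
Hunk 1: at line 1 remove [qgzl] add [tto,ltlm] -> 7 lines: nmvw tto ltlm nnivc gdyx vqa kfij
Hunk 2: at line 1 remove [ltlm,nnivc,gdyx] add [xxa] -> 5 lines: nmvw tto xxa vqa kfij
Hunk 3: at line 1 remove [xxa] add [ikx,xpqz,ieuq] -> 7 lines: nmvw tto ikx xpqz ieuq vqa kfij
Hunk 4: at line 3 remove [xpqz] add [sggx,qjecr] -> 8 lines: nmvw tto ikx sggx qjecr ieuq vqa kfij
Hunk 5: at line 3 remove [sggx,qjecr] add [jen] -> 7 lines: nmvw tto ikx jen ieuq vqa kfij
Final line count: 7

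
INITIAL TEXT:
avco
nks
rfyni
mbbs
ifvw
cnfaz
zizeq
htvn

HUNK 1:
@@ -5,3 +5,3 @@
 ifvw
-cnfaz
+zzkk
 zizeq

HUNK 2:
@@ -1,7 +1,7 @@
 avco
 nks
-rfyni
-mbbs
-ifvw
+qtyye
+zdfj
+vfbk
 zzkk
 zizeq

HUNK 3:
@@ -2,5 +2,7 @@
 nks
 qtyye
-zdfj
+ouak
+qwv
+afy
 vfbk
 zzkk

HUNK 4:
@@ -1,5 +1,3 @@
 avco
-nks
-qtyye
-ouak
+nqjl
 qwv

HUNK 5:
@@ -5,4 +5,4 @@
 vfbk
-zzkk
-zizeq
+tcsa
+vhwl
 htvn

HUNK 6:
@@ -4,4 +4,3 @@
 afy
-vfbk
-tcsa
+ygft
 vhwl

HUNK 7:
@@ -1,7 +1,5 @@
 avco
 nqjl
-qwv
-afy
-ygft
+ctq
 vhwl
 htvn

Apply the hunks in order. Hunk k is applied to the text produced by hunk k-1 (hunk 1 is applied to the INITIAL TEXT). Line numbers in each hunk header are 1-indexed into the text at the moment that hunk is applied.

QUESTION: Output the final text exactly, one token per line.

Hunk 1: at line 5 remove [cnfaz] add [zzkk] -> 8 lines: avco nks rfyni mbbs ifvw zzkk zizeq htvn
Hunk 2: at line 1 remove [rfyni,mbbs,ifvw] add [qtyye,zdfj,vfbk] -> 8 lines: avco nks qtyye zdfj vfbk zzkk zizeq htvn
Hunk 3: at line 2 remove [zdfj] add [ouak,qwv,afy] -> 10 lines: avco nks qtyye ouak qwv afy vfbk zzkk zizeq htvn
Hunk 4: at line 1 remove [nks,qtyye,ouak] add [nqjl] -> 8 lines: avco nqjl qwv afy vfbk zzkk zizeq htvn
Hunk 5: at line 5 remove [zzkk,zizeq] add [tcsa,vhwl] -> 8 lines: avco nqjl qwv afy vfbk tcsa vhwl htvn
Hunk 6: at line 4 remove [vfbk,tcsa] add [ygft] -> 7 lines: avco nqjl qwv afy ygft vhwl htvn
Hunk 7: at line 1 remove [qwv,afy,ygft] add [ctq] -> 5 lines: avco nqjl ctq vhwl htvn

Answer: avco
nqjl
ctq
vhwl
htvn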